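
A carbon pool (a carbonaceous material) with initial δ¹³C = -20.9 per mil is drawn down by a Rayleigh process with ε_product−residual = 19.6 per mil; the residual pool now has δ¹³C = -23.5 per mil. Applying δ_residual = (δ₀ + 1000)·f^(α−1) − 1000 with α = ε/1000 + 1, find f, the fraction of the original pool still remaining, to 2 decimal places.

α − 1 = ε/1000 = 0.0196
(δ_res + 1000)/(δ₀ + 1000) = (-23.5 + 1000)/(-20.9 + 1000) = 976.5/979.1 = 0.997345
f = 0.997345^(1/0.0196) = exp(ln(0.997345)/0.0196) = exp(-0.00266/0.0196)
f = exp(-0.1357) = 0.8731

0.87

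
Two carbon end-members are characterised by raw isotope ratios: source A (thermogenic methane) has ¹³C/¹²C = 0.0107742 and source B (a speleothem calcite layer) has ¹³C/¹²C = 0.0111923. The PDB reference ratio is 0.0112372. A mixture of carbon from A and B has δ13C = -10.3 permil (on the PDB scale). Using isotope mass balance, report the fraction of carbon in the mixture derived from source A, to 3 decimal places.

0.169

δ_A = (0.0107742/0.0112372 − 1)×1000 = (0.958798 − 1)×1000 = -41.202 permil
δ_B = (0.0111923/0.0112372 − 1)×1000 = (0.996004 − 1)×1000 = -3.996 permil
f_A = (δ_mix − δ_B)/(δ_A − δ_B) = (-10.3 − (-3.996))/(-41.202 − (-3.996))
f_A = -6.304 / -37.207 = 0.1694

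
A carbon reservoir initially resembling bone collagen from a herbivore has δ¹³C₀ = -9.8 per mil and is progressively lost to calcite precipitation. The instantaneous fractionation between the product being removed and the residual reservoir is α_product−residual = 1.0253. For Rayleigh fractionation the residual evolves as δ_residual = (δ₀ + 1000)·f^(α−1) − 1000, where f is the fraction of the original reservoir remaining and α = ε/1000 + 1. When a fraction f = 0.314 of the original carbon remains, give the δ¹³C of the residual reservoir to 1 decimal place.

-38.4 per mil

Rayleigh residual: δ_res = (δ₀ + 1000)·f^(α−1) − 1000
α − 1 = 0.02530
f^(α−1) = 0.314^(0.02530) = 0.971119
δ_res = (-9.8 + 1000) × 0.971119 − 1000 = 961.602 − 1000 = -38.40 per mil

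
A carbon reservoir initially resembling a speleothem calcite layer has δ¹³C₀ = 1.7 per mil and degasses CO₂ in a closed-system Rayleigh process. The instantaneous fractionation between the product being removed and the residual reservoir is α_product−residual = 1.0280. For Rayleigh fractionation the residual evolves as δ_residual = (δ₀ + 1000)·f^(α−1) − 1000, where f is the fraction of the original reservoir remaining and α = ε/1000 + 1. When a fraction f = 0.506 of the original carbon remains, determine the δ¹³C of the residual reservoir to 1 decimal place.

Rayleigh residual: δ_res = (δ₀ + 1000)·f^(α−1) − 1000
α − 1 = 0.02800
f^(α−1) = 0.506^(0.02800) = 0.981107
δ_res = (1.7 + 1000) × 0.981107 − 1000 = 982.775 − 1000 = -17.23 per mil

-17.2 per mil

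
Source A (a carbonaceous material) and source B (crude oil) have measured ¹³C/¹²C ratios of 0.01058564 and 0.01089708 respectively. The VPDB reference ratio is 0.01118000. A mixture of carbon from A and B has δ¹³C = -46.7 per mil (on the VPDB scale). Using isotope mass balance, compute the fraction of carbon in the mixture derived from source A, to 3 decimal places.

δ_A = (0.01058564/0.01118000 − 1)×1000 = (0.946837 − 1)×1000 = -53.163 per mil
δ_B = (0.01089708/0.01118000 − 1)×1000 = (0.974694 − 1)×1000 = -25.306 per mil
f_A = (δ_mix − δ_B)/(δ_A − δ_B) = (-46.7 − (-25.306))/(-53.163 − (-25.306))
f_A = -21.394 / -27.857 = 0.7680

0.768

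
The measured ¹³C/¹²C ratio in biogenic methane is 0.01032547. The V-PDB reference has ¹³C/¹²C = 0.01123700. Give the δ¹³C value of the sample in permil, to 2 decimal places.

-81.12 permil

δ¹³C = (R_sample / R_standard − 1) × 1000
R_sample / R_standard = 0.01032547 / 0.01123700 = 0.918881
δ¹³C = (0.918881 − 1) × 1000 = -81.119 permil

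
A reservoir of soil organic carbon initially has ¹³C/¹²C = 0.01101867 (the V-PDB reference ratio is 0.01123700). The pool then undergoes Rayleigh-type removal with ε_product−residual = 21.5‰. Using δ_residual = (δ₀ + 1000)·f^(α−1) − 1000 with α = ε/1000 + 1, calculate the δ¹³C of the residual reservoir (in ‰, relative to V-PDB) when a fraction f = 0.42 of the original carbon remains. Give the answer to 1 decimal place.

-37.5‰

δ₀ = (0.01101867/0.01123700 − 1)×1000 = (0.980570 − 1)×1000 = -19.430‰
α − 1 = ε/1000 = 0.0215
f^(α−1) = 0.42^(0.0215) = 0.981522
δ_res = (-19.430 + 1000) × 0.981522 − 1000 = 962.451 − 1000 = -37.55‰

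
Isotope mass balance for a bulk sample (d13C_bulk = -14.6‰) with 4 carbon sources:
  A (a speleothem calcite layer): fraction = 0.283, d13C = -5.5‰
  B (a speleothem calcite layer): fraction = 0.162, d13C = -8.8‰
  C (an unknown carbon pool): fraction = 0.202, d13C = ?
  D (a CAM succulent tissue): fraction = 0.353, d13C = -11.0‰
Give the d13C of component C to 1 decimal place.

-38.3‰

Isotope mass balance: δ_bulk = Σ fᵢ·δᵢ.
-14.6 = 0.283×(-5.5) + 0.162×(-8.8) + 0.202×δ_C + 0.353×(-11.0)
0.202·δ_C = -14.6 − (-6.865) = -7.735
δ_C = -7.735 / 0.202 = -38.29‰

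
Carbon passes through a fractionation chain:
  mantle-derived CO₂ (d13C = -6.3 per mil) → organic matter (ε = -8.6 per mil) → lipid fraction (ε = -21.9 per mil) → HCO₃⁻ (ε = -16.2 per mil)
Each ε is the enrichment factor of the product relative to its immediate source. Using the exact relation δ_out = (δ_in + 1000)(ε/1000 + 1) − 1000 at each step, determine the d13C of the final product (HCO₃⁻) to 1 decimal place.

-52.0 per mil

step 1: δ = (-6.30 + 1000)·(-8.6/1000 + 1) − 1000 = -14.85 per mil
step 2: δ = (-14.85 + 1000)·(-21.9/1000 + 1) − 1000 = -36.42 per mil
step 3: δ = (-36.42 + 1000)·(-16.2/1000 + 1) − 1000 = -52.03 per mil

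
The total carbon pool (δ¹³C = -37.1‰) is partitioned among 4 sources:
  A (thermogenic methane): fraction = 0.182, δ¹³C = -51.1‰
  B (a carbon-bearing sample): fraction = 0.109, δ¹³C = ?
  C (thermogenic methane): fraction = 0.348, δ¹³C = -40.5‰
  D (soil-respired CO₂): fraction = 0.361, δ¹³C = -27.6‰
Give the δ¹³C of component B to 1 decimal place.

-34.3‰

Isotope mass balance: δ_bulk = Σ fᵢ·δᵢ.
-37.1 = 0.182×(-51.1) + 0.109×δ_B + 0.348×(-40.5) + 0.361×(-27.6)
0.109·δ_B = -37.1 − (-33.358) = -3.742
δ_B = -3.742 / 0.109 = -34.33‰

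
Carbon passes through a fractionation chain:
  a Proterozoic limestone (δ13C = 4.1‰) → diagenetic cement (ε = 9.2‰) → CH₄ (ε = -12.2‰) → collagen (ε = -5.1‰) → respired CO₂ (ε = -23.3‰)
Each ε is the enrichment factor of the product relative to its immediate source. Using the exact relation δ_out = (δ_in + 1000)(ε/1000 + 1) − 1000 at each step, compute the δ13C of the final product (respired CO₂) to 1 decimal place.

-27.3‰

step 1: δ = (4.10 + 1000)·(9.2/1000 + 1) − 1000 = 13.34‰
step 2: δ = (13.34 + 1000)·(-12.2/1000 + 1) − 1000 = 0.97‰
step 3: δ = (0.97 + 1000)·(-5.1/1000 + 1) − 1000 = -4.13‰
step 4: δ = (-4.13 + 1000)·(-23.3/1000 + 1) − 1000 = -27.33‰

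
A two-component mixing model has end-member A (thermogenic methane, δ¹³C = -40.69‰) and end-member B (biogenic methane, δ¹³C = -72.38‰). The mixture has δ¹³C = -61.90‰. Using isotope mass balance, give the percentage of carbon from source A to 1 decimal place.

33.1%

δ_mix = f_A·δ_A + (1 − f_A)·δ_B  ⇒  f_A = (δ_mix − δ_B)/(δ_A − δ_B)
f_A = (-61.90 − (-72.38)) / (-40.69 − (-72.38))
f_A = 10.48 / 31.69 = 0.3307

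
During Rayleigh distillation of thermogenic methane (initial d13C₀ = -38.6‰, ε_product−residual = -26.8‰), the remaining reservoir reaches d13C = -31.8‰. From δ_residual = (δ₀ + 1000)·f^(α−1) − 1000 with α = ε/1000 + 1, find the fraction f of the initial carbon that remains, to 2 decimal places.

α − 1 = ε/1000 = -0.0268
(δ_res + 1000)/(δ₀ + 1000) = (-31.8 + 1000)/(-38.6 + 1000) = 968.2/961.4 = 1.007073
f = 1.007073^(1/-0.0268) = exp(ln(1.007073)/-0.0268) = exp(0.00705/-0.0268)
f = exp(-0.2630) = 0.7687

0.77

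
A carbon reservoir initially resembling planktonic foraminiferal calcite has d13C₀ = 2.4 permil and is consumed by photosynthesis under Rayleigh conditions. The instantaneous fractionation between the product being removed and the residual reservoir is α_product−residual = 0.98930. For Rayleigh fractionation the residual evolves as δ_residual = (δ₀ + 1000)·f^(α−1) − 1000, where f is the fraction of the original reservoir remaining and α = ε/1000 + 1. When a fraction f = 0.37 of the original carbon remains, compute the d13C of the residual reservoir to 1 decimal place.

13.1 permil

Rayleigh residual: δ_res = (δ₀ + 1000)·f^(α−1) − 1000
α − 1 = -0.01070
f^(α−1) = 0.37^(-0.01070) = 1.010695
δ_res = (2.4 + 1000) × 1.010695 − 1000 = 1013.121 − 1000 = 13.12 permil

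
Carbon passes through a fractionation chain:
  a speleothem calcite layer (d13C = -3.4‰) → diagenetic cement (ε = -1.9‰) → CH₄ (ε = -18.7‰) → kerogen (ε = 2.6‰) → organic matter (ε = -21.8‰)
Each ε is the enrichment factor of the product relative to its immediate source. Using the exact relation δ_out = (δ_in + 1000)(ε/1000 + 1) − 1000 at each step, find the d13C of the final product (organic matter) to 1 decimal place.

-42.7‰

step 1: δ = (-3.40 + 1000)·(-1.9/1000 + 1) − 1000 = -5.29‰
step 2: δ = (-5.29 + 1000)·(-18.7/1000 + 1) − 1000 = -23.89‰
step 3: δ = (-23.89 + 1000)·(2.6/1000 + 1) − 1000 = -21.36‰
step 4: δ = (-21.36 + 1000)·(-21.8/1000 + 1) − 1000 = -42.69‰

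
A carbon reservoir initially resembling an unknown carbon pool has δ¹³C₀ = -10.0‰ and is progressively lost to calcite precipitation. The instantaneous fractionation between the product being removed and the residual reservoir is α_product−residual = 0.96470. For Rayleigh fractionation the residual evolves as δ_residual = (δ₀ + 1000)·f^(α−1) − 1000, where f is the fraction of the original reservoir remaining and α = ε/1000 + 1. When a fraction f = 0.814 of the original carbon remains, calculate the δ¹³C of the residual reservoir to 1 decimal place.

Rayleigh residual: δ_res = (δ₀ + 1000)·f^(α−1) − 1000
α − 1 = -0.03530
f^(α−1) = 0.814^(-0.03530) = 1.007291
δ_res = (-10.0 + 1000) × 1.007291 − 1000 = 997.218 − 1000 = -2.78‰

-2.8‰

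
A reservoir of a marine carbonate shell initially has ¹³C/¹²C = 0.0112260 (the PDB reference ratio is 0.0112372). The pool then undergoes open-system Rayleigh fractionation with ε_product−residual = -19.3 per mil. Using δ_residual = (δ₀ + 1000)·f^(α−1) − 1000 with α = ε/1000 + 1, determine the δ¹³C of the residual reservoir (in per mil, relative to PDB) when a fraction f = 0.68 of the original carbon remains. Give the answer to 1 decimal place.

δ₀ = (0.0112260/0.0112372 − 1)×1000 = (0.999003 − 1)×1000 = -0.997 per mil
α − 1 = ε/1000 = -0.0193
f^(α−1) = 0.68^(-0.0193) = 1.007471
δ_res = (-0.997 + 1000) × 1.007471 − 1000 = 1006.467 − 1000 = 6.47 per mil

6.5 per mil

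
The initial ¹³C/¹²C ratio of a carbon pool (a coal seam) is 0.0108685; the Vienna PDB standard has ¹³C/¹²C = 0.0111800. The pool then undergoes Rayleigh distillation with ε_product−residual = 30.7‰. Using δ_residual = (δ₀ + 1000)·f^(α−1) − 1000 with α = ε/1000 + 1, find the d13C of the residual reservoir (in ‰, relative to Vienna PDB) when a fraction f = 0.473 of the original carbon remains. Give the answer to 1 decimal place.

-50.0‰

δ₀ = (0.0108685/0.0111800 − 1)×1000 = (0.972138 − 1)×1000 = -27.862‰
α − 1 = ε/1000 = 0.0307
f^(α−1) = 0.473^(0.0307) = 0.977278
δ_res = (-27.862 + 1000) × 0.977278 − 1000 = 950.049 − 1000 = -49.95‰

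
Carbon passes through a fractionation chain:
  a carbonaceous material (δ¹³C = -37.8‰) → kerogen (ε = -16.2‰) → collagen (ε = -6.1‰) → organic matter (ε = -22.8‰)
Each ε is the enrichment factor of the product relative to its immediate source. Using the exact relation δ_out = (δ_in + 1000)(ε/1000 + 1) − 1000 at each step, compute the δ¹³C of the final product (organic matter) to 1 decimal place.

step 1: δ = (-37.80 + 1000)·(-16.2/1000 + 1) − 1000 = -53.39‰
step 2: δ = (-53.39 + 1000)·(-6.1/1000 + 1) − 1000 = -59.16‰
step 3: δ = (-59.16 + 1000)·(-22.8/1000 + 1) − 1000 = -80.61‰

-80.6‰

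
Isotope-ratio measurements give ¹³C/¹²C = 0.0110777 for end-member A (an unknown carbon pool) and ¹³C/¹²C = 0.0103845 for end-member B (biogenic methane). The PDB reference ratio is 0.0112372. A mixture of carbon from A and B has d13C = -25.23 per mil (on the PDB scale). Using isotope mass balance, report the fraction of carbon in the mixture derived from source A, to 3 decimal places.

0.821

δ_A = (0.0110777/0.0112372 − 1)×1000 = (0.985806 − 1)×1000 = -14.194 per mil
δ_B = (0.0103845/0.0112372 − 1)×1000 = (0.924118 − 1)×1000 = -75.882 per mil
f_A = (δ_mix − δ_B)/(δ_A − δ_B) = (-25.23 − (-75.882))/(-14.194 − (-75.882))
f_A = 50.652 / 61.688 = 0.8211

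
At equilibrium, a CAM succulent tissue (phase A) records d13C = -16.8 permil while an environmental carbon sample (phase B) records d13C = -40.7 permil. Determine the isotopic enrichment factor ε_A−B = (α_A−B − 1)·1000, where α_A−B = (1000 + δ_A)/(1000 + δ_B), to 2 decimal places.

24.91 permil

α_A−B = (1000 + -16.8) / (1000 + -40.7) = 983.2 / 959.3 = 1.024914
ε_A−B = (1.024914 − 1) × 1000 = 24.914 permil
(The approximation ε ≈ δ_A − δ_B would give 23.9 permil.)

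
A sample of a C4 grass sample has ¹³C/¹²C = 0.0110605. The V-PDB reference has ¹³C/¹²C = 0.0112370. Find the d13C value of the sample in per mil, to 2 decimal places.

-15.71 per mil

d13C = (R_sample / R_standard − 1) × 1000
R_sample / R_standard = 0.0110605 / 0.0112370 = 0.984293
d13C = (0.984293 − 1) × 1000 = -15.707 per mil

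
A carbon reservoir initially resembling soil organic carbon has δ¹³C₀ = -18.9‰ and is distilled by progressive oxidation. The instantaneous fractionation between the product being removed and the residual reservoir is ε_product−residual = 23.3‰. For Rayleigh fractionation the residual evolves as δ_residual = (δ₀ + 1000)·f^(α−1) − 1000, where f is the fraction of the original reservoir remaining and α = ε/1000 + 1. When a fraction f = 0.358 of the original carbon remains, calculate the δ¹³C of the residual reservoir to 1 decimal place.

Rayleigh residual: δ_res = (δ₀ + 1000)·f^(α−1) − 1000
α = ε/1000 + 1 = 1.02330, so α − 1 = 0.02330
f^(α−1) = 0.358^(0.02330) = 0.976350
δ_res = (-18.9 + 1000) × 0.976350 − 1000 = 957.897 − 1000 = -42.10‰

-42.1‰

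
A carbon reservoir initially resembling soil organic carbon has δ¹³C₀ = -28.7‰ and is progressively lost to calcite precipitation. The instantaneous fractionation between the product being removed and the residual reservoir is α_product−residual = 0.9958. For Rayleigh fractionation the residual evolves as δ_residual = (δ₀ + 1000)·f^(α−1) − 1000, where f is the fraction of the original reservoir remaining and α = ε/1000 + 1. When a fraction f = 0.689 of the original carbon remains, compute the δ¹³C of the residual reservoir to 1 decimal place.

-27.2‰

Rayleigh residual: δ_res = (δ₀ + 1000)·f^(α−1) − 1000
α − 1 = -0.00420
f^(α−1) = 0.689^(-0.00420) = 1.001566
δ_res = (-28.7 + 1000) × 1.001566 − 1000 = 972.821 − 1000 = -27.18‰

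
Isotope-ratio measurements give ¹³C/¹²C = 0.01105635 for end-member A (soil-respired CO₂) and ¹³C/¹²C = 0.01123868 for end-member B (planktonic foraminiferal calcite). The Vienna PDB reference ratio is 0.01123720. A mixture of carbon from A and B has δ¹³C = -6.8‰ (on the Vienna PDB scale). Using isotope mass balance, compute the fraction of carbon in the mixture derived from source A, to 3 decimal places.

0.427

δ_A = (0.01105635/0.01123720 − 1)×1000 = (0.983906 − 1)×1000 = -16.094‰
δ_B = (0.01123868/0.01123720 − 1)×1000 = (1.000132 − 1)×1000 = 0.132‰
f_A = (δ_mix − δ_B)/(δ_A − δ_B) = (-6.8 − (0.132))/(-16.094 − (0.132))
f_A = -6.932 / -16.226 = 0.4272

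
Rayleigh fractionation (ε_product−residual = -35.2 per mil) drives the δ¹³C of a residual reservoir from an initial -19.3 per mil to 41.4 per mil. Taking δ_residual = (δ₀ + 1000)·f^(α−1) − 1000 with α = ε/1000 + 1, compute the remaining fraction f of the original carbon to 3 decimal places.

α − 1 = ε/1000 = -0.0352
(δ_res + 1000)/(δ₀ + 1000) = (41.4 + 1000)/(-19.3 + 1000) = 1041.4/980.7 = 1.061895
f = 1.061895^(1/-0.0352) = exp(ln(1.061895)/-0.0352) = exp(0.06005/-0.0352)
f = exp(-1.7061) = 0.1816

0.182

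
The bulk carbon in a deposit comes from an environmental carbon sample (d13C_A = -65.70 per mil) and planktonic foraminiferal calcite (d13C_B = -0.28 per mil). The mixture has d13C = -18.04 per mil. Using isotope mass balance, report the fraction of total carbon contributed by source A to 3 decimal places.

δ_mix = f_A·δ_A + (1 − f_A)·δ_B  ⇒  f_A = (δ_mix − δ_B)/(δ_A − δ_B)
f_A = (-18.04 − (-0.28)) / (-65.70 − (-0.28))
f_A = -17.76 / -65.42 = 0.2715

0.271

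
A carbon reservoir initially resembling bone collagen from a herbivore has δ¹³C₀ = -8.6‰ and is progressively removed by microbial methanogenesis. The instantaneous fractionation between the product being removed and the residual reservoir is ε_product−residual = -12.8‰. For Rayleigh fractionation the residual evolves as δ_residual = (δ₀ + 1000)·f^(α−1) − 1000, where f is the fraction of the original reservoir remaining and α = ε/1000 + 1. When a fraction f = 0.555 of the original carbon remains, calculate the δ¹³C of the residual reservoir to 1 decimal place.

-1.1‰

Rayleigh residual: δ_res = (δ₀ + 1000)·f^(α−1) − 1000
α = ε/1000 + 1 = 0.98720, so α − 1 = -0.01280
f^(α−1) = 0.555^(-0.01280) = 1.007565
δ_res = (-8.6 + 1000) × 1.007565 − 1000 = 998.900 − 1000 = -1.10‰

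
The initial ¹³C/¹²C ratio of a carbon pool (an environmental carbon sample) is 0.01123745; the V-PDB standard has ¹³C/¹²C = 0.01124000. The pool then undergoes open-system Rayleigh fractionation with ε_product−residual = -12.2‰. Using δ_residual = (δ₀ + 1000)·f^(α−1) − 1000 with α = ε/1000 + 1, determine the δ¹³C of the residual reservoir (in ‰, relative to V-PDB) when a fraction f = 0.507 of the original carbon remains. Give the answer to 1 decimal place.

8.1‰

δ₀ = (0.01123745/0.01124000 − 1)×1000 = (0.999773 − 1)×1000 = -0.227‰
α − 1 = ε/1000 = -0.0122
f^(α−1) = 0.507^(-0.0122) = 1.008321
δ_res = (-0.227 + 1000) × 1.008321 − 1000 = 1008.092 − 1000 = 8.09‰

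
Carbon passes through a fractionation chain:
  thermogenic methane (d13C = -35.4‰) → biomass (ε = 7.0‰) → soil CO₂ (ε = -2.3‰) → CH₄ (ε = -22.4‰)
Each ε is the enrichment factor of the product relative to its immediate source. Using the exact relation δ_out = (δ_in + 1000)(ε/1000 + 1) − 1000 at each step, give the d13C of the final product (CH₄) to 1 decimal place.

step 1: δ = (-35.40 + 1000)·(7.0/1000 + 1) − 1000 = -28.65‰
step 2: δ = (-28.65 + 1000)·(-2.3/1000 + 1) − 1000 = -30.88‰
step 3: δ = (-30.88 + 1000)·(-22.4/1000 + 1) − 1000 = -52.59‰

-52.6‰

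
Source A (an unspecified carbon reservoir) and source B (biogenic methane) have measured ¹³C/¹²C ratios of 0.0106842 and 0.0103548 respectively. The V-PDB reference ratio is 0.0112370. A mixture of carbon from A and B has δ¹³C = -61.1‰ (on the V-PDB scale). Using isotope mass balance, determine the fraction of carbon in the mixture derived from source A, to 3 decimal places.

δ_A = (0.0106842/0.0112370 − 1)×1000 = (0.950805 − 1)×1000 = -49.195‰
δ_B = (0.0103548/0.0112370 − 1)×1000 = (0.921492 − 1)×1000 = -78.508‰
f_A = (δ_mix − δ_B)/(δ_A − δ_B) = (-61.1 − (-78.508))/(-49.195 − (-78.508))
f_A = 17.408 / 29.314 = 0.5939

0.594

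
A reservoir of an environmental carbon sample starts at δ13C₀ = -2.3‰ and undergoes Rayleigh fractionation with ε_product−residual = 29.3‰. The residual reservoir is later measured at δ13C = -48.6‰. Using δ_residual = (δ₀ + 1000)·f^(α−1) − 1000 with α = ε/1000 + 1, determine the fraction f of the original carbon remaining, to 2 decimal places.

α − 1 = ε/1000 = 0.0293
(δ_res + 1000)/(δ₀ + 1000) = (-48.6 + 1000)/(-2.3 + 1000) = 951.4/997.7 = 0.953593
f = 0.953593^(1/0.0293) = exp(ln(0.953593)/0.0293) = exp(-0.04752/0.0293)
f = exp(-1.6218) = 0.1975

0.20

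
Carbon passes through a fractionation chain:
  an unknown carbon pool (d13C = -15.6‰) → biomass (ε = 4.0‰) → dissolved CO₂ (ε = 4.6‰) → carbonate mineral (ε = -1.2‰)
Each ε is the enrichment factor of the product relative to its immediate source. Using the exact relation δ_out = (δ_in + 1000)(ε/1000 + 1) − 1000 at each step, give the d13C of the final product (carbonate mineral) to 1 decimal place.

-8.3‰

step 1: δ = (-15.60 + 1000)·(4.0/1000 + 1) − 1000 = -11.66‰
step 2: δ = (-11.66 + 1000)·(4.6/1000 + 1) − 1000 = -7.12‰
step 3: δ = (-7.12 + 1000)·(-1.2/1000 + 1) − 1000 = -8.31‰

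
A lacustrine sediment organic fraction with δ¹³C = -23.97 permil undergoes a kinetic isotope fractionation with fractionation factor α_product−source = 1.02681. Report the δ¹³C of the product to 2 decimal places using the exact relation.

2.20 permil

δ_product = (δ_source + 1000)·α − 1000
δ_product = (-23.97 + 1000) × 1.02681 − 1000
δ_product = 1002.197 − 1000 = 2.197 permil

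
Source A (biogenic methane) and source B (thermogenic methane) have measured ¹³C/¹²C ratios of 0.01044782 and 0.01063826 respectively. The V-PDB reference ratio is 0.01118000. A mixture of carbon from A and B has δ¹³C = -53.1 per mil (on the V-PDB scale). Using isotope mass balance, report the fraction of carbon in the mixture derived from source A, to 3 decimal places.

0.273

δ_A = (0.01044782/0.01118000 − 1)×1000 = (0.934510 − 1)×1000 = -65.490 per mil
δ_B = (0.01063826/0.01118000 − 1)×1000 = (0.951544 − 1)×1000 = -48.456 per mil
f_A = (δ_mix − δ_B)/(δ_A − δ_B) = (-53.1 − (-48.456))/(-65.490 − (-48.456))
f_A = -4.644 / -17.034 = 0.2726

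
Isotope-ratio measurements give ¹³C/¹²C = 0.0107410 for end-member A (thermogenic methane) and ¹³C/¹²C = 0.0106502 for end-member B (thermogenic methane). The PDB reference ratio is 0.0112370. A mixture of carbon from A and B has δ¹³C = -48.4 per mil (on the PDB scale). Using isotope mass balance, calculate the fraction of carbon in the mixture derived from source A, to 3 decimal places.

0.473

δ_A = (0.0107410/0.0112370 − 1)×1000 = (0.955860 − 1)×1000 = -44.140 per mil
δ_B = (0.0106502/0.0112370 − 1)×1000 = (0.947780 − 1)×1000 = -52.220 per mil
f_A = (δ_mix − δ_B)/(δ_A − δ_B) = (-48.4 − (-52.220))/(-44.140 − (-52.220))
f_A = 3.820 / 8.080 = 0.4728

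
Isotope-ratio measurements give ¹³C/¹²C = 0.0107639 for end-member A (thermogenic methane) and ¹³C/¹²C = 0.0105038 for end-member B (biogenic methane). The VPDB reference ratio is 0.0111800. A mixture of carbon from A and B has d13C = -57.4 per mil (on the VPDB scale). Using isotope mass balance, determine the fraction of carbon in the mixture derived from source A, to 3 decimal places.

0.133

δ_A = (0.0107639/0.0111800 − 1)×1000 = (0.962782 − 1)×1000 = -37.218 per mil
δ_B = (0.0105038/0.0111800 − 1)×1000 = (0.939517 − 1)×1000 = -60.483 per mil
f_A = (δ_mix − δ_B)/(δ_A − δ_B) = (-57.4 − (-60.483))/(-37.218 − (-60.483))
f_A = 3.083 / 23.265 = 0.1325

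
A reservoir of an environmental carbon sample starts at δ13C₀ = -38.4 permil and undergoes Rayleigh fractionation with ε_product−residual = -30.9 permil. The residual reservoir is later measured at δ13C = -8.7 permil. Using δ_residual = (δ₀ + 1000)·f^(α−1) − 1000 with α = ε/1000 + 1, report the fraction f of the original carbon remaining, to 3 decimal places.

α − 1 = ε/1000 = -0.0309
(δ_res + 1000)/(δ₀ + 1000) = (-8.7 + 1000)/(-38.4 + 1000) = 991.3/961.6 = 1.030886
f = 1.030886^(1/-0.0309) = exp(ln(1.030886)/-0.0309) = exp(0.03042/-0.0309)
f = exp(-0.9844) = 0.3737

0.374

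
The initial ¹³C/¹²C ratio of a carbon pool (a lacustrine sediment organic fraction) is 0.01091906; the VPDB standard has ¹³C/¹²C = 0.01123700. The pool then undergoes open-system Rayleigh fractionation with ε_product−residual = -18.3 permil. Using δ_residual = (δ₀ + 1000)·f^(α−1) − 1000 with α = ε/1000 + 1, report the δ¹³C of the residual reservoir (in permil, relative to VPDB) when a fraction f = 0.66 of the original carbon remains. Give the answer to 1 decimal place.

δ₀ = (0.01091906/0.01123700 − 1)×1000 = (0.971706 − 1)×1000 = -28.294 permil
α − 1 = ε/1000 = -0.0183
f^(α−1) = 0.66^(-0.0183) = 1.007633
δ_res = (-28.294 + 1000) × 1.007633 − 1000 = 979.123 − 1000 = -20.88 permil

-20.9 permil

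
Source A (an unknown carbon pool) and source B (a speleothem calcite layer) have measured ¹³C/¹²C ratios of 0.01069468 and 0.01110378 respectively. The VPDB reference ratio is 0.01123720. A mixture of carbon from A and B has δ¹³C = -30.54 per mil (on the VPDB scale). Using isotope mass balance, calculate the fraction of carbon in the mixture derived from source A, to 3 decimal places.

δ_A = (0.01069468/0.01123720 − 1)×1000 = (0.951721 − 1)×1000 = -48.279 per mil
δ_B = (0.01110378/0.01123720 − 1)×1000 = (0.988127 − 1)×1000 = -11.873 per mil
f_A = (δ_mix − δ_B)/(δ_A − δ_B) = (-30.54 − (-11.873))/(-48.279 − (-11.873))
f_A = -18.667 / -36.406 = 0.5127

0.513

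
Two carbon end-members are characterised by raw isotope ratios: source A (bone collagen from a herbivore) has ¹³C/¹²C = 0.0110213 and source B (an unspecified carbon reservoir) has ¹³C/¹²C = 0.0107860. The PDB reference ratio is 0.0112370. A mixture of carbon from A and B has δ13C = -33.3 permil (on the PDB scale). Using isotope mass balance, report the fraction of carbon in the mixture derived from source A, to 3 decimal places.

δ_A = (0.0110213/0.0112370 − 1)×1000 = (0.980804 − 1)×1000 = -19.196 permil
δ_B = (0.0107860/0.0112370 − 1)×1000 = (0.959865 − 1)×1000 = -40.135 permil
f_A = (δ_mix − δ_B)/(δ_A − δ_B) = (-33.3 − (-40.135))/(-19.196 − (-40.135))
f_A = 6.835 / 20.940 = 0.3264

0.326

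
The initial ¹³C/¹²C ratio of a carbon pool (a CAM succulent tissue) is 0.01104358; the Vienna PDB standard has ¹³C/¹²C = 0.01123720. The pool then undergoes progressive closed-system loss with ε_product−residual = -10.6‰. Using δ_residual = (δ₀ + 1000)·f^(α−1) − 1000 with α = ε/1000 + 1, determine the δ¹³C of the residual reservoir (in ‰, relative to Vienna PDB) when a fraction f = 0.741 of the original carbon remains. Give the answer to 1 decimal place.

-14.1‰

δ₀ = (0.01104358/0.01123720 − 1)×1000 = (0.982770 − 1)×1000 = -17.230‰
α − 1 = ε/1000 = -0.0106
f^(α−1) = 0.741^(-0.0106) = 1.003182
δ_res = (-17.230 + 1000) × 1.003182 − 1000 = 985.897 − 1000 = -14.10‰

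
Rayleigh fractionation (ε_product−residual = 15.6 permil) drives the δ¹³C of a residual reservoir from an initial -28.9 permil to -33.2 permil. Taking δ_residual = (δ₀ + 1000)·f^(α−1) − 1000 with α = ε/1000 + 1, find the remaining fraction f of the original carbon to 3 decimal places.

0.752

α − 1 = ε/1000 = 0.0156
(δ_res + 1000)/(δ₀ + 1000) = (-33.2 + 1000)/(-28.9 + 1000) = 966.8/971.1 = 0.995572
f = 0.995572^(1/0.0156) = exp(ln(0.995572)/0.0156) = exp(-0.00444/0.0156)
f = exp(-0.2845) = 0.7524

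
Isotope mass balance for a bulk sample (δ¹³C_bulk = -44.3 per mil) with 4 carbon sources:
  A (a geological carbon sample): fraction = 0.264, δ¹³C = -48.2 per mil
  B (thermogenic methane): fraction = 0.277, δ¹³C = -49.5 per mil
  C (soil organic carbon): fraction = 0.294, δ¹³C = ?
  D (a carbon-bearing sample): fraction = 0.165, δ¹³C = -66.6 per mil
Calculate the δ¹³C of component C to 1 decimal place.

Isotope mass balance: δ_bulk = Σ fᵢ·δᵢ.
-44.3 = 0.264×(-48.2) + 0.277×(-49.5) + 0.294×δ_C + 0.165×(-66.6)
0.294·δ_C = -44.3 − (-37.425) = -6.875
δ_C = -6.875 / 0.294 = -23.38 per mil

-23.4 per mil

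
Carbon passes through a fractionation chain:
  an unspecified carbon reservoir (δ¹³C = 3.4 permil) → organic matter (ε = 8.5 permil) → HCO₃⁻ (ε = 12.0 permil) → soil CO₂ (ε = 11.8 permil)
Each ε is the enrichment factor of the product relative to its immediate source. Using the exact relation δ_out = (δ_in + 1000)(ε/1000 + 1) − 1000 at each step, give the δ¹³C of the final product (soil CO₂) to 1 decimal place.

36.2 permil

step 1: δ = (3.40 + 1000)·(8.5/1000 + 1) − 1000 = 11.93 permil
step 2: δ = (11.93 + 1000)·(12.0/1000 + 1) − 1000 = 24.07 permil
step 3: δ = (24.07 + 1000)·(11.8/1000 + 1) − 1000 = 36.16 permil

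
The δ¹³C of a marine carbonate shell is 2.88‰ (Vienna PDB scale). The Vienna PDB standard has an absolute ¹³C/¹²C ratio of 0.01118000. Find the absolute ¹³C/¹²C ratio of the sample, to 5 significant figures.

R_sample = R_standard × (δ¹³C/1000 + 1)
R_sample = 0.01118000 × (2.88/1000 + 1) = 0.01118000 × 1.002880
R_sample = 0.0112122

0.011212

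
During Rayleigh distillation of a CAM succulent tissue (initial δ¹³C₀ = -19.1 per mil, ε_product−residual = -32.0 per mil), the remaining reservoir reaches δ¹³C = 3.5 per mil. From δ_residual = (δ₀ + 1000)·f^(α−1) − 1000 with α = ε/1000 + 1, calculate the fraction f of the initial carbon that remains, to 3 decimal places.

0.491

α − 1 = ε/1000 = -0.0320
(δ_res + 1000)/(δ₀ + 1000) = (3.5 + 1000)/(-19.1 + 1000) = 1003.5/980.9 = 1.023040
f = 1.023040^(1/-0.0320) = exp(ln(1.023040)/-0.0320) = exp(0.02278/-0.0320)
f = exp(-0.7118) = 0.4907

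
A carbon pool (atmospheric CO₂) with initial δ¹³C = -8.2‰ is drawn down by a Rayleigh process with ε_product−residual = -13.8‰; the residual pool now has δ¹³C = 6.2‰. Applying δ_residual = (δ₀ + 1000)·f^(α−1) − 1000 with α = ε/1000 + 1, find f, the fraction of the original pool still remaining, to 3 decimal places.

α − 1 = ε/1000 = -0.0138
(δ_res + 1000)/(δ₀ + 1000) = (6.2 + 1000)/(-8.2 + 1000) = 1006.2/991.8 = 1.014519
f = 1.014519^(1/-0.0138) = exp(ln(1.014519)/-0.0138) = exp(0.01441/-0.0138)
f = exp(-1.0445) = 0.3519

0.352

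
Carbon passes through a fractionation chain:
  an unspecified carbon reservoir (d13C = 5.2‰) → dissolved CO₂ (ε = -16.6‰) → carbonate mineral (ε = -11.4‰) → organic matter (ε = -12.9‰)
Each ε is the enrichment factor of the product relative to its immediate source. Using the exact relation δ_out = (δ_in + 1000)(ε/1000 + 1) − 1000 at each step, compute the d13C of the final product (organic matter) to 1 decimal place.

-35.4‰

step 1: δ = (5.20 + 1000)·(-16.6/1000 + 1) − 1000 = -11.49‰
step 2: δ = (-11.49 + 1000)·(-11.4/1000 + 1) − 1000 = -22.76‰
step 3: δ = (-22.76 + 1000)·(-12.9/1000 + 1) − 1000 = -35.36‰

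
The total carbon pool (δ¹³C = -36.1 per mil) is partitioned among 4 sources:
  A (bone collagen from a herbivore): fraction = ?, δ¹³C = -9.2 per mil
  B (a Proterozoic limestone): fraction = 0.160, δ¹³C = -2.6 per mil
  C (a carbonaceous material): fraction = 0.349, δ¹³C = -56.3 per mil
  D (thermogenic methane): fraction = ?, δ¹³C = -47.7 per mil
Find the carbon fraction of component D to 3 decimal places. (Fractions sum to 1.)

Let f_D and f_A be the unknown fractions; fractions sum to 1 so f_D + f_A = 0.491.
Mass balance: Σ fᵢ·δᵢ = δ_bulk ⇒ f_D·(-47.7) + f_A·(-9.2) = -36.1 − (-20.065) = -16.035
Substitute f_A = 0.491 − f_D:
f_D·(-47.7 − -9.2) = -16.035 − 0.491×(-9.2) = -11.518
f_D = -11.518 / -38.5 = 0.2992

0.299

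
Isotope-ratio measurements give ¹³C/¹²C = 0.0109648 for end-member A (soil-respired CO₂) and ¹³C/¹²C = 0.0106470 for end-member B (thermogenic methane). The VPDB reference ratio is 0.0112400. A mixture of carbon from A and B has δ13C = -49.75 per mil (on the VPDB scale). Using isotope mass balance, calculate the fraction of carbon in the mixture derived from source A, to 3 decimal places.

δ_A = (0.0109648/0.0112400 − 1)×1000 = (0.975516 − 1)×1000 = -24.484 per mil
δ_B = (0.0106470/0.0112400 − 1)×1000 = (0.947242 − 1)×1000 = -52.758 per mil
f_A = (δ_mix − δ_B)/(δ_A − δ_B) = (-49.75 − (-52.758))/(-24.484 − (-52.758))
f_A = 3.008 / 28.274 = 0.1064

0.106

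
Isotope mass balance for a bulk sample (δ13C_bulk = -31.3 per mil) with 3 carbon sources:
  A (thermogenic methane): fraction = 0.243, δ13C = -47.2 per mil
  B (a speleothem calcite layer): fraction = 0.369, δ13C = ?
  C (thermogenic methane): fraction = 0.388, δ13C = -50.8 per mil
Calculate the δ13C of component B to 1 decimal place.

-0.3 per mil

Isotope mass balance: δ_bulk = Σ fᵢ·δᵢ.
-31.3 = 0.243×(-47.2) + 0.369×δ_B + 0.388×(-50.8)
0.369·δ_B = -31.3 − (-31.180) = -0.120
δ_B = -0.120 / 0.369 = -0.33 per mil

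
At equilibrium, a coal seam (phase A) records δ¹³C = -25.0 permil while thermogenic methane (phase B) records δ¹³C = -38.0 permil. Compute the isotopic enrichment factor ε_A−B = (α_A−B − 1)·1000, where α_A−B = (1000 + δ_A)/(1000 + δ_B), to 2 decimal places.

13.51 permil

α_A−B = (1000 + -25.0) / (1000 + -38.0) = 975.0 / 962.0 = 1.013514
ε_A−B = (1.013514 − 1) × 1000 = 13.514 permil
(The approximation ε ≈ δ_A − δ_B would give 13.0 permil.)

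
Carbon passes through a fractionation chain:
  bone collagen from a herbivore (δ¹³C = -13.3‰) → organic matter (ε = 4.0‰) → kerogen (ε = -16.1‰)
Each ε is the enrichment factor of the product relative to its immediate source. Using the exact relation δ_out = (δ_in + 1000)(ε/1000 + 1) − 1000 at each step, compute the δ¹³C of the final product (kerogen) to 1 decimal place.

-25.3‰

step 1: δ = (-13.30 + 1000)·(4.0/1000 + 1) − 1000 = -9.35‰
step 2: δ = (-9.35 + 1000)·(-16.1/1000 + 1) − 1000 = -25.30‰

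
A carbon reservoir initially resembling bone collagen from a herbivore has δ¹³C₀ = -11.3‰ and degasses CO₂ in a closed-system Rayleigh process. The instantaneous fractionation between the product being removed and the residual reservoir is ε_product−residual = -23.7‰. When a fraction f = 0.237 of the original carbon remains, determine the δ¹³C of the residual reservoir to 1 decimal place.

23.0‰

Rayleigh residual: δ_res = (δ₀ + 1000)·f^(α−1) − 1000
α = ε/1000 + 1 = 0.97630, so α − 1 = -0.02370
f^(α−1) = 0.237^(-0.02370) = 1.034710
δ_res = (-11.3 + 1000) × 1.034710 − 1000 = 1023.017 − 1000 = 23.02‰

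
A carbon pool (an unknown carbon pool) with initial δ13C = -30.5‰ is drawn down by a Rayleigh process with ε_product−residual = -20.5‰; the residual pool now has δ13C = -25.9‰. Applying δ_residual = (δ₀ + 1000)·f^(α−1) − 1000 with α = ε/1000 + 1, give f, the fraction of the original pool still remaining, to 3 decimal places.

α − 1 = ε/1000 = -0.0205
(δ_res + 1000)/(δ₀ + 1000) = (-25.9 + 1000)/(-30.5 + 1000) = 974.1/969.5 = 1.004745
f = 1.004745^(1/-0.0205) = exp(ln(1.004745)/-0.0205) = exp(0.00473/-0.0205)
f = exp(-0.2309) = 0.7938

0.794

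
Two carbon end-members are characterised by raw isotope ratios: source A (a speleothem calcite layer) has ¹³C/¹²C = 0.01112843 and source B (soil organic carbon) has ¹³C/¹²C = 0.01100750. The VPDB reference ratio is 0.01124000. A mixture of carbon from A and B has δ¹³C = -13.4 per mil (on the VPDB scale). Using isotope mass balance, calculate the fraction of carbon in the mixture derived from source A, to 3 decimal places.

δ_A = (0.01112843/0.01124000 − 1)×1000 = (0.990074 − 1)×1000 = -9.926 per mil
δ_B = (0.01100750/0.01124000 − 1)×1000 = (0.979315 − 1)×1000 = -20.685 per mil
f_A = (δ_mix − δ_B)/(δ_A − δ_B) = (-13.4 − (-20.685))/(-9.926 − (-20.685))
f_A = 7.285 / 10.759 = 0.6771

0.677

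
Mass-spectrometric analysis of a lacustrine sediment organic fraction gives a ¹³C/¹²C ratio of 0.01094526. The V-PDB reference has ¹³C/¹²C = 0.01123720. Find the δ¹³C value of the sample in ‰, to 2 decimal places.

δ¹³C = (R_sample / R_standard − 1) × 1000
R_sample / R_standard = 0.01094526 / 0.01123720 = 0.974020
δ¹³C = (0.974020 − 1) × 1000 = -25.980‰

-25.98‰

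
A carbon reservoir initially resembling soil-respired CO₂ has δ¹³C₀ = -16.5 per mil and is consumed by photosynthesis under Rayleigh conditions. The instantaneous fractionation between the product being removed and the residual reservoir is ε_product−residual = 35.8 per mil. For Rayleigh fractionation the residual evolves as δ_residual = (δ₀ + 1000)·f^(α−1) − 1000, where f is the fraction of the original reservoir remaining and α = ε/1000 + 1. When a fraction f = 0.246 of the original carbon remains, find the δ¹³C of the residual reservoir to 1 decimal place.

Rayleigh residual: δ_res = (δ₀ + 1000)·f^(α−1) − 1000
α = ε/1000 + 1 = 1.03580, so α − 1 = 0.03580
f^(α−1) = 0.246^(0.03580) = 0.951033
δ_res = (-16.5 + 1000) × 0.951033 − 1000 = 935.341 − 1000 = -64.66 per mil

-64.7 per mil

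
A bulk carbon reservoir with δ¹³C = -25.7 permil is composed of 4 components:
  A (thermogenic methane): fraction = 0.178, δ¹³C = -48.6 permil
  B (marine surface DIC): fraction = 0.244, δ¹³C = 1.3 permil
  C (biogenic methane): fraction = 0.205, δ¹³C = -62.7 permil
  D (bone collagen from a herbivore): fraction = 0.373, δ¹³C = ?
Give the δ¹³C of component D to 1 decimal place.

Isotope mass balance: δ_bulk = Σ fᵢ·δᵢ.
-25.7 = 0.178×(-48.6) + 0.244×(1.3) + 0.205×(-62.7) + 0.373×δ_D
0.373·δ_D = -25.7 − (-21.187) = -4.513
δ_D = -4.513 / 0.373 = -12.10 permil

-12.1 permil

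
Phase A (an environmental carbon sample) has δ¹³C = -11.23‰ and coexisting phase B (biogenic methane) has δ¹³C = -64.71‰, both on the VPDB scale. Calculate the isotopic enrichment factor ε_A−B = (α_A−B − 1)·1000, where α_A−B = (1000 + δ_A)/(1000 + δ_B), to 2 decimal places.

α_A−B = (1000 + -11.23) / (1000 + -64.71) = 988.77 / 935.29 = 1.057180
ε_A−B = (1.057180 − 1) × 1000 = 57.180‰
(The approximation ε ≈ δ_A − δ_B would give 53.48‰.)

57.18‰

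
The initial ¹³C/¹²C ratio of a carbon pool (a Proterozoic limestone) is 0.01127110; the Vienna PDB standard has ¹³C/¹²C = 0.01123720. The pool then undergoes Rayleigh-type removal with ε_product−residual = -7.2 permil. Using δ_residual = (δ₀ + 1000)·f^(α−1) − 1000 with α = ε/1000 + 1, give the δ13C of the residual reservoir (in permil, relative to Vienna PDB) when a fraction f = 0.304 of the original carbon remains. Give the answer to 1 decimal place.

11.7 permil

δ₀ = (0.01127110/0.01123720 − 1)×1000 = (1.003017 − 1)×1000 = 3.017 permil
α − 1 = ε/1000 = -0.0072
f^(α−1) = 0.304^(-0.0072) = 1.008610
δ_res = (3.017 + 1000) × 1.008610 − 1000 = 1011.653 − 1000 = 11.65 permil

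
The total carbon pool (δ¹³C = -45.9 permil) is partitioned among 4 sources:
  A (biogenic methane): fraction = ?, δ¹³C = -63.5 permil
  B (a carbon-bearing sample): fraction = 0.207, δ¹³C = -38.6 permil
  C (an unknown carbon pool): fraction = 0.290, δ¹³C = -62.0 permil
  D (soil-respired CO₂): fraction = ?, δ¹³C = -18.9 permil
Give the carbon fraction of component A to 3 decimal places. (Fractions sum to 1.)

Let f_A and f_D be the unknown fractions; fractions sum to 1 so f_A + f_D = 0.503.
Mass balance: Σ fᵢ·δᵢ = δ_bulk ⇒ f_A·(-63.5) + f_D·(-18.9) = -45.9 − (-25.970) = -19.930
Substitute f_D = 0.503 − f_A:
f_A·(-63.5 − -18.9) = -19.930 − 0.503×(-18.9) = -10.423
f_A = -10.423 / -44.6 = 0.2337

0.234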